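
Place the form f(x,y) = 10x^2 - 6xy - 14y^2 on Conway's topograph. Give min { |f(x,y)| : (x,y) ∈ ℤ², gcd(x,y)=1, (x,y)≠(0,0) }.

descent: ρ → (-14,6,10)  [lands on river]
river: ρ → (10,14,-10)
river: ρ → (-10,6,14)
river: ρ → (14,22,-2)
river: ρ → (-2,22,14)
river: ρ → (14,6,-10)
river: ρ → (-10,14,10)
river: ρ → (10,6,-14)
river: ρ → (-14,22,2)
river: ρ → (2,22,-14)
closes: descent 1, river 10
min |a| on river = 2

2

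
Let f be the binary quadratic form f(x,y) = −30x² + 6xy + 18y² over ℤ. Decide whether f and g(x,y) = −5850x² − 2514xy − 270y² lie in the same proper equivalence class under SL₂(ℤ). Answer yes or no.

D₁ = 2196, D₂ = 2196
river cycle of f (length 6): (18, 30, -18), (-18, 42, 6), (6, 42, -18), (-18, 30, 18), (18, 42, -6), (-6, 42, 18)
river cycle of g (length 6): (18, 30, -18), (-18, 42, 6), (6, 42, -18), (-18, 30, 18), (18, 42, -6), (-6, 42, 18)
cycles coincide ⇒ equivalent

yes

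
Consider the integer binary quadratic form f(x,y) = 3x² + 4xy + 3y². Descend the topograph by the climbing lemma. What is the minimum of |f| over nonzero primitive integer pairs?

translate: b→-2 (≡4 mod 6), so (3,4,3)→(3,-2,2)
flip: (3,-2,2)→(2,2,3)
reduced (well bottom): (2,2,3) with a≤c, −a<b≤a
well minimum = a = 2

2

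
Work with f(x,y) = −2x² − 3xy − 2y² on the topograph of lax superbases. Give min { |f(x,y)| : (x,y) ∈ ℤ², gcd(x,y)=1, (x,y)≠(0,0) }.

translate: b→-1 (≡3 mod 4), so (2,3,2)→(2,-1,1)
flip: (2,-1,1)→(1,1,2)
reduced (well bottom): (1,1,2) with a≤c, −a<b≤a
well minimum |f| = |-1| = 1 (negative-definite)

1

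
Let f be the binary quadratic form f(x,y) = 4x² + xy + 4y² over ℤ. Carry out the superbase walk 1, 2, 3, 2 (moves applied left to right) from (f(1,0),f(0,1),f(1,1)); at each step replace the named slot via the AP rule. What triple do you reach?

start (4,4,9) = (f(1,0),f(0,1),f(1,1))
replace slot 1: 2·(4+9) − 4 = 22 → (22,4,9)
replace slot 2: 2·(22+9) − 4 = 58 → (22,58,9)
replace slot 3: 2·(22+58) − 9 = 151 → (22,58,151)
replace slot 2: 2·(22+151) − 58 = 288 → (22,288,151)

22,288,151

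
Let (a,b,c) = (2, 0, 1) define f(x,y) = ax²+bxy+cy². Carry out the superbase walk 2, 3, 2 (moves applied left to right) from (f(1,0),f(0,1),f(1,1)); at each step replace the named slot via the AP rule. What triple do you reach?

start (2,1,3) = (f(1,0),f(0,1),f(1,1))
replace slot 2: 2·(2+3) − 1 = 9 → (2,9,3)
replace slot 3: 2·(2+9) − 3 = 19 → (2,9,19)
replace slot 2: 2·(2+19) − 9 = 33 → (2,33,19)

2,33,19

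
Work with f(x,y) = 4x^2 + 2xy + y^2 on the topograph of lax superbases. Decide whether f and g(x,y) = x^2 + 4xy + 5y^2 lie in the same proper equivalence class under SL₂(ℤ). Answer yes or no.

D₁ = -12, D₂ = -4
discriminants differ ⇒ not SL₂(ℤ)-equivalent

no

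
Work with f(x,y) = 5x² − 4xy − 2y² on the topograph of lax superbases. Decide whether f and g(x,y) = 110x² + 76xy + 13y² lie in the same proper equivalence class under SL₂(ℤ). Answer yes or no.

D₁ = 56, D₂ = 56
river cycle of f (length 4): (-2, 4, 5), (5, 6, -1), (-1, 6, 5), (5, 4, -2)
river cycle of g (length 4): (-1, 6, 5), (5, 4, -2), (-2, 4, 5), (5, 6, -1)
cycles coincide ⇒ equivalent

yes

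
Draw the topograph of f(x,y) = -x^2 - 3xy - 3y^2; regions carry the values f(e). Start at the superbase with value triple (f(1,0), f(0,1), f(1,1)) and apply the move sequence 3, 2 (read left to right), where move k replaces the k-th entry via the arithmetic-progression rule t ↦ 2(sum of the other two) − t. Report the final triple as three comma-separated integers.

start (-1,-3,-7) = (f(1,0),f(0,1),f(1,1))
replace slot 3: 2·((-1)+(-3)) − (-7) = -1 → (-1,-3,-1)
replace slot 2: 2·((-1)+(-1)) − (-3) = -1 → (-1,-1,-1)

-1,-1,-1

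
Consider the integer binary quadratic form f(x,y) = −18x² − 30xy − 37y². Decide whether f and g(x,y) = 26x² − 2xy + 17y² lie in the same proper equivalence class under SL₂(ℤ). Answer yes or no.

D₁ = -1764, D₂ = -1764
f is negative-definite; reduce −f:
−f: translate: b→-6 (≡30 mod 36), so (18,30,37)→(18,-6,25)
−f: reduced (well bottom): (18,-6,25) with a≤c, −a<b≤a
flip sign back: reduced form of f is (-18,6,-25)
g: flip: (26,-2,17)→(17,2,26)
g: reduced (well bottom): (17,2,26) with a≤c, −a<b≤a
reduced forms (-18, 6, -25) vs (17, 2, 26) ⇒ inequivalent

no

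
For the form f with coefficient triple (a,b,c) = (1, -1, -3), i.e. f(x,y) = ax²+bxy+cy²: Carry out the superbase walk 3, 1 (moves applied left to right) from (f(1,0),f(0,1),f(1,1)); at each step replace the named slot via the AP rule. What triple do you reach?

start (1,-3,-3) = (f(1,0),f(0,1),f(1,1))
replace slot 3: 2·(1+(-3)) − (-3) = -1 → (1,-3,-1)
replace slot 1: 2·((-3)+(-1)) − 1 = -9 → (-9,-3,-1)

-9,-3,-1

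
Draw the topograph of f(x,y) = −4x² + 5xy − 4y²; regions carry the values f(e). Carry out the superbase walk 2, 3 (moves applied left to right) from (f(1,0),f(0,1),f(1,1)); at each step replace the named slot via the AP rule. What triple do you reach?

start (-4,-4,-3) = (f(1,0),f(0,1),f(1,1))
replace slot 2: 2·((-4)+(-3)) − (-4) = -10 → (-4,-10,-3)
replace slot 3: 2·((-4)+(-10)) − (-3) = -25 → (-4,-10,-25)

-4,-10,-25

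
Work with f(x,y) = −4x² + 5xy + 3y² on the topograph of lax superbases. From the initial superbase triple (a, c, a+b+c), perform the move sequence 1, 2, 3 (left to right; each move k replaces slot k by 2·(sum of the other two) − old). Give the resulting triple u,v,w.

start (-4,3,4) = (f(1,0),f(0,1),f(1,1))
replace slot 1: 2·(3+4) − (-4) = 18 → (18,3,4)
replace slot 2: 2·(18+4) − 3 = 41 → (18,41,4)
replace slot 3: 2·(18+41) − 4 = 114 → (18,41,114)

18,41,114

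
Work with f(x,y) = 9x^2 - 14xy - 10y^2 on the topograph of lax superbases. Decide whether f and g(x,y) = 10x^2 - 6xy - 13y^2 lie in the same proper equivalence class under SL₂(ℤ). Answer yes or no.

D₁ = 556, D₂ = 556
river cycle of f (length 18): (-10, 14, 9), (9, 22, -2), (-2, 22, 9), (9, 14, -10), (-10, 6, 13), (13, 20, -3), (-3, 22, 6), (6, 14, -15), (-15, 16, 5), (5, 14, -18), … (8 more)
river cycle of g (length 18): (-13, 6, 10), (10, 14, -9), (-9, 22, 2), (2, 22, -9), (-9, 14, 10), (10, 6, -13), (-13, 20, 3), (3, 22, -6), (-6, 14, 15), (15, 16, -5), … (8 more)
cycles differ ⇒ inequivalent

no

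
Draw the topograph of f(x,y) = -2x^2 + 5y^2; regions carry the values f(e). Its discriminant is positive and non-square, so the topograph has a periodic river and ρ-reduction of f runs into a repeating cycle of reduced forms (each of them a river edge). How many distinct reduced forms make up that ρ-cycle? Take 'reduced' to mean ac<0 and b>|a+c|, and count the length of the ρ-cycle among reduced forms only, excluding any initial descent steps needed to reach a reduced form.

D = 40, ⌊√D⌋ = 6
descent: ρ → (5,0,-2)
descent: ρ → (-2,4,3)  [lands on river]
river: ρ → (3,2,-3)
river: ρ → (-3,4,2)
river: ρ → (2,4,-3)
river: ρ → (-3,2,3)
river: ρ → (3,4,-2)
ρ-cycle length = 6 (tail of 2 descent steps not counted)

6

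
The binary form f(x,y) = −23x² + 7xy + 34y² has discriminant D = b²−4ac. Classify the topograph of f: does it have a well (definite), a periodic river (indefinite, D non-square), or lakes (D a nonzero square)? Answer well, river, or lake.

D = b²−4ac = 7² − 4·(-23)·34 = 3177
D > 0 non-square ⇒ indefinite ⇒ periodic river

river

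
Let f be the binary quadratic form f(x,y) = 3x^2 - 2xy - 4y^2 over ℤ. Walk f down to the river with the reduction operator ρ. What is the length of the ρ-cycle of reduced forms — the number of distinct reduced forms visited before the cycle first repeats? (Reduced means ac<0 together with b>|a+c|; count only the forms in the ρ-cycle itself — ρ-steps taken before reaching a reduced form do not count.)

D = 52, ⌊√D⌋ = 7
descent: ρ → (-4,2,3)  [lands on river]
river: ρ → (3,4,-3)
river: ρ → (-3,2,4)
river: ρ → (4,6,-1)
river: ρ → (-1,6,4)
river: ρ → (4,2,-3)
river: ρ → (-3,4,3)
river: ρ → (3,2,-4)
river: ρ → (-4,6,1)
river: ρ → (1,6,-4)
ρ-cycle length = 10 (tail of 1 descent step not counted)

10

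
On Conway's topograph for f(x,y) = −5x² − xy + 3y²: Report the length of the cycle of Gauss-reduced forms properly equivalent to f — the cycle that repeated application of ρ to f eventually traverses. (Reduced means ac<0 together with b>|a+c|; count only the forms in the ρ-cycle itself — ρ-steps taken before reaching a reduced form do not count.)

D = 61, ⌊√D⌋ = 7
descent: ρ → (3,7,-1)  [lands on river]
river: ρ → (-1,7,3)
river: ρ → (3,5,-3)
river: ρ → (-3,7,1)
river: ρ → (1,7,-3)
river: ρ → (-3,5,3)
ρ-cycle length = 6 (tail of 1 descent step not counted)

6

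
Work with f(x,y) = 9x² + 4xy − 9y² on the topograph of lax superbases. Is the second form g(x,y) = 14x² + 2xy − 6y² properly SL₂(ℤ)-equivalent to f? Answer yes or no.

D₁ = 340, D₂ = 340
river cycle of f (length 10): (-9, 14, 4), (4, 18, -1), (-1, 18, 4), (4, 14, -9), (-9, 4, 9), (9, 14, -4), (-4, 18, 1), (1, 18, -4), (-4, 14, 9), (9, 4, -9)
river cycle of g (length 6): (-6, 10, 10), (10, 10, -6), (-6, 14, 6), (6, 10, -10), (-10, 10, 6), (6, 14, -6)
cycles differ ⇒ inequivalent

no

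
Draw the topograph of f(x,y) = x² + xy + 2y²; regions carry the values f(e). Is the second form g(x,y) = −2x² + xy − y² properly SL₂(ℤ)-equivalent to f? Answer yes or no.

D₁ = -7, D₂ = -7
f: reduced (well bottom): (1,1,2) with a≤c, −a<b≤a
g is negative-definite; reduce −g:
−g: flip: (2,-1,1)→(1,1,2)
−g: reduced (well bottom): (1,1,2) with a≤c, −a<b≤a
flip sign back: reduced form of g is (-1,-1,-2)
reduced forms (1, 1, 2) vs (-1, -1, -2) ⇒ inequivalent

no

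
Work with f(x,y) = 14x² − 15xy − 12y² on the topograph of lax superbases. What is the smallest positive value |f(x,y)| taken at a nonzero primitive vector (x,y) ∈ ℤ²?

descent: ρ → (-12,15,14)  [lands on river]
river: ρ → (14,13,-13)
river: ρ → (-13,13,14)
river: ρ → (14,15,-12)
river: ρ → (-12,9,17)
river: ρ → (17,25,-4)
river: ρ → (-4,23,23)
river: ρ → (23,23,-4)
river: ρ → (-4,25,17)
river: ρ → (17,9,-12)
closes: descent 1, river 10
min |a| on river = 4

4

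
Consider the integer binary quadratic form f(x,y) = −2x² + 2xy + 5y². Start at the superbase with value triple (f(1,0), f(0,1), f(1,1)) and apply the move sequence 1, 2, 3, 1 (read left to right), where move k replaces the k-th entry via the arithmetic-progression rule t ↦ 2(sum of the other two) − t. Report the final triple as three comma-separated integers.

start (-2,5,5) = (f(1,0),f(0,1),f(1,1))
replace slot 1: 2·(5+5) − (-2) = 22 → (22,5,5)
replace slot 2: 2·(22+5) − 5 = 49 → (22,49,5)
replace slot 3: 2·(22+49) − 5 = 137 → (22,49,137)
replace slot 1: 2·(49+137) − 22 = 350 → (350,49,137)

350,49,137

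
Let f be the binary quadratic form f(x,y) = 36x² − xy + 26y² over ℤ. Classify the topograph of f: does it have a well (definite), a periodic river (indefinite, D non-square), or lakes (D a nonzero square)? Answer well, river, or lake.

D = b²−4ac = (-1)² − 4·36·26 = -3743
D < 0 ⇒ definite ⇒ every region one sign ⇒ single well

well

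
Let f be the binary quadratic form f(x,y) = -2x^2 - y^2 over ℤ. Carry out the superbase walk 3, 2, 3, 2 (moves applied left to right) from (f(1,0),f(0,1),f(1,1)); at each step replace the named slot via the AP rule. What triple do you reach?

start (-2,-1,-3) = (f(1,0),f(0,1),f(1,1))
replace slot 3: 2·((-2)+(-1)) − (-3) = -3 → (-2,-1,-3)
replace slot 2: 2·((-2)+(-3)) − (-1) = -9 → (-2,-9,-3)
replace slot 3: 2·((-2)+(-9)) − (-3) = -19 → (-2,-9,-19)
replace slot 2: 2·((-2)+(-19)) − (-9) = -33 → (-2,-33,-19)

-2,-33,-19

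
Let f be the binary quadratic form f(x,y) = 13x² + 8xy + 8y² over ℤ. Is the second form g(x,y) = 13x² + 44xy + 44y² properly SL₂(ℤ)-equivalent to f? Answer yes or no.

D₁ = -352, D₂ = -352
f: flip: (13,8,8)→(8,-8,13)
f: translate: b→8 (≡-8 mod 16), so (8,-8,13)→(8,8,13)
f: reduced (well bottom): (8,8,13) with a≤c, −a<b≤a
g: translate: b→-8 (≡44 mod 26), so (13,44,44)→(13,-8,8)
g: flip: (13,-8,8)→(8,8,13)
g: reduced (well bottom): (8,8,13) with a≤c, −a<b≤a
reduced forms (8, 8, 13) vs (8, 8, 13) ⇒ equivalent

yes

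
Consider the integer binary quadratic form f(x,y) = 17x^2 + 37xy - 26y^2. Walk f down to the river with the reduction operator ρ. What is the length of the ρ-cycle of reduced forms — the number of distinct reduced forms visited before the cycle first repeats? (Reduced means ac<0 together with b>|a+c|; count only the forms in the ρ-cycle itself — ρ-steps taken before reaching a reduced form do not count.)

D = 3137, ⌊√D⌋ = 56
river: ρ → (-26,15,28)
river: ρ → (28,41,-13)
river: ρ → (-13,37,34)
river: ρ → (34,31,-16)
river: ρ → (-16,33,32)
river: ρ → (32,31,-17)
river: ρ → (-17,37,26)
river: ρ → (26,15,-28)
river: ρ → (-28,41,13)
river: ρ → (13,37,-34)
river: ρ → (-34,31,16)
river: ρ → (16,33,-32)
river: ρ → (-32,31,17)
river: ρ → (17,37,-26)
ρ-cycle length = 14 (tail of 0 descent steps not counted)

14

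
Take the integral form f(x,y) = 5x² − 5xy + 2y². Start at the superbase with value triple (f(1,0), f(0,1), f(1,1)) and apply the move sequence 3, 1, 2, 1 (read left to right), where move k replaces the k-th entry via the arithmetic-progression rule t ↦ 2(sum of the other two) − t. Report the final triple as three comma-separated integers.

start (5,2,2) = (f(1,0),f(0,1),f(1,1))
replace slot 3: 2·(5+2) − 2 = 12 → (5,2,12)
replace slot 1: 2·(2+12) − 5 = 23 → (23,2,12)
replace slot 2: 2·(23+12) − 2 = 68 → (23,68,12)
replace slot 1: 2·(68+12) − 23 = 137 → (137,68,12)

137,68,12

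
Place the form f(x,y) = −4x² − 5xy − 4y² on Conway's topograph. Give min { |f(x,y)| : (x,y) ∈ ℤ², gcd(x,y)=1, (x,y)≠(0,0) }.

translate: b→-3 (≡5 mod 8), so (4,5,4)→(4,-3,3)
flip: (4,-3,3)→(3,3,4)
reduced (well bottom): (3,3,4) with a≤c, −a<b≤a
well minimum |f| = |-3| = 3 (negative-definite)

3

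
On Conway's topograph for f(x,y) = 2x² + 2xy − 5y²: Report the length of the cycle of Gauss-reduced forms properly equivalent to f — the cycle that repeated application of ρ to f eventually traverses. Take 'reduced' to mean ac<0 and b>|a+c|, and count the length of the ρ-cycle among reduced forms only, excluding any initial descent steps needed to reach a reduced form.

D = 44, ⌊√D⌋ = 6
descent: ρ → (-5,-2,2)
descent: ρ → (2,6,-1)  [lands on river]
river: ρ → (-1,6,2)
ρ-cycle length = 2 (tail of 2 descent steps not counted)

2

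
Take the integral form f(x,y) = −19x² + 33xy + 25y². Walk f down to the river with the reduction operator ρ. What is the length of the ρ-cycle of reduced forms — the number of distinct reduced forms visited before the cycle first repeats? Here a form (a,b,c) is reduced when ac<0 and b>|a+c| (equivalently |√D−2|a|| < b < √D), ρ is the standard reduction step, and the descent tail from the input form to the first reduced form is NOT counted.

D = 2989, ⌊√D⌋ = 54
river: ρ → (25,17,-27)
river: ρ → (-27,37,15)
river: ρ → (15,53,-3)
river: ρ → (-3,49,49)
river: ρ → (49,49,-3)
river: ρ → (-3,53,15)
river: ρ → (15,37,-27)
river: ρ → (-27,17,25)
river: ρ → (25,33,-19)
river: ρ → (-19,43,15)
river: ρ → (15,47,-13)
river: ρ → (-13,31,39)
river: ρ → (39,47,-5)
river: ρ → (-5,53,9)
river: ρ → (9,37,-45)
river: ρ → (-45,53,1)
river: ρ → (1,53,-45)
river: ρ → (-45,37,9)
river: ρ → (9,53,-5)
river: ρ → (-5,47,39)
river: ρ → (39,31,-13)
river: ρ → (-13,47,15)
river: ρ → (15,43,-19)
river: ρ → (-19,33,25)
ρ-cycle length = 24 (tail of 0 descent steps not counted)

24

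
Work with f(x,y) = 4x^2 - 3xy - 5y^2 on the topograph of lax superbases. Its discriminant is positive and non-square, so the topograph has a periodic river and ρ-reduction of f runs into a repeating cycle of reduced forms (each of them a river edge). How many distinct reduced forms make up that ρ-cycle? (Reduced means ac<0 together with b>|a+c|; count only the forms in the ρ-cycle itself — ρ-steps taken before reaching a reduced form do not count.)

D = 89, ⌊√D⌋ = 9
descent: ρ → (-5,3,4)  [lands on river]
river: ρ → (4,5,-4)
river: ρ → (-4,3,5)
river: ρ → (5,7,-2)
river: ρ → (-2,9,1)
river: ρ → (1,9,-2)
river: ρ → (-2,7,5)
river: ρ → (5,3,-4)
river: ρ → (-4,5,4)
river: ρ → (4,3,-5)
river: ρ → (-5,7,2)
river: ρ → (2,9,-1)
river: ρ → (-1,9,2)
river: ρ → (2,7,-5)
ρ-cycle length = 14 (tail of 1 descent step not counted)

14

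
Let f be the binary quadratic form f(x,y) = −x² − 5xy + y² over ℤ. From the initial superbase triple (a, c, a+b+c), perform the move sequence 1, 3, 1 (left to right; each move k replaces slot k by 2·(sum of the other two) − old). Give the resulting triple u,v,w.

start (-1,1,-5) = (f(1,0),f(0,1),f(1,1))
replace slot 1: 2·(1+(-5)) − (-1) = -7 → (-7,1,-5)
replace slot 3: 2·((-7)+1) − (-5) = -7 → (-7,1,-7)
replace slot 1: 2·(1+(-7)) − (-7) = -5 → (-5,1,-7)

-5,1,-7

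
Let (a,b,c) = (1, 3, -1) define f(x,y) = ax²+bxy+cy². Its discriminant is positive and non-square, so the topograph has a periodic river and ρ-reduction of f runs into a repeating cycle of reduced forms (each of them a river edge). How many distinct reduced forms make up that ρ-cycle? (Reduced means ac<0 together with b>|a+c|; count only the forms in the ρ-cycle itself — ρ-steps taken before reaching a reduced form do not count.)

D = 13, ⌊√D⌋ = 3
river: ρ → (-1,3,1)
river: ρ → (1,3,-1)
ρ-cycle length = 2 (tail of 0 descent steps not counted)

2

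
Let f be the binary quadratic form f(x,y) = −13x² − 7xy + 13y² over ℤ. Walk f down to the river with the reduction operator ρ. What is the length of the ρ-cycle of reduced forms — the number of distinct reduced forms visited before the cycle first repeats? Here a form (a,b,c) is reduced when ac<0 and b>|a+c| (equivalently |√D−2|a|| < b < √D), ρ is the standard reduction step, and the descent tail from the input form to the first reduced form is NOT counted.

D = 725, ⌊√D⌋ = 26
descent: ρ → (13,7,-13)  [lands on river]
river: ρ → (-13,19,7)
river: ρ → (7,23,-7)
river: ρ → (-7,19,13)
ρ-cycle length = 4 (tail of 1 descent step not counted)

4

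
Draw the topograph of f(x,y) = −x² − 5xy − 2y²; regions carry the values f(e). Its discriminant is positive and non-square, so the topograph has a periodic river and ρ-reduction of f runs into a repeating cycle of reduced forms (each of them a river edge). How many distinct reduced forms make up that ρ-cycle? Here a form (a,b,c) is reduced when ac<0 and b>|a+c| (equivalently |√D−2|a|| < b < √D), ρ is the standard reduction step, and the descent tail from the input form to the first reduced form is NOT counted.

D = 17, ⌊√D⌋ = 4
descent: ρ → (-2,1,2)  [lands on river]
river: ρ → (2,3,-1)
river: ρ → (-1,3,2)
river: ρ → (2,1,-2)
river: ρ → (-2,3,1)
river: ρ → (1,3,-2)
ρ-cycle length = 6 (tail of 1 descent step not counted)

6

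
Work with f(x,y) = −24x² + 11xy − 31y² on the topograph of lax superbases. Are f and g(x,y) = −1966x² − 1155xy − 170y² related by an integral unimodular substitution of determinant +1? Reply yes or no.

D₁ = -2855, D₂ = -2855
f is negative-definite; reduce −f:
−f: reduced (well bottom): (24,-11,31) with a≤c, −a<b≤a
flip sign back: reduced form of f is (-24,11,-31)
g is negative-definite; reduce −g:
−g: flip: (1966,1155,170)→(170,-1155,1966)
−g: translate: b→-135 (≡-1155 mod 340), so (170,-1155,1966)→(170,-135,31)
−g: flip: (170,-135,31)→(31,135,170)
−g: translate: b→11 (≡135 mod 62), so (31,135,170)→(31,11,24)
−g: flip: (31,11,24)→(24,-11,31)
−g: reduced (well bottom): (24,-11,31) with a≤c, −a<b≤a
flip sign back: reduced form of g is (-24,11,-31)
reduced forms (-24, 11, -31) vs (-24, 11, -31) ⇒ equivalent

yes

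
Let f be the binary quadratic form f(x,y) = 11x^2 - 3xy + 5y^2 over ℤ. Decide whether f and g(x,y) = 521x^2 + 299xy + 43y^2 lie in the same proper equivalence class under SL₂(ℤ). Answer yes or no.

D₁ = -211, D₂ = -211
f: flip: (11,-3,5)→(5,3,11)
f: reduced (well bottom): (5,3,11) with a≤c, −a<b≤a
g: flip: (521,299,43)→(43,-299,521)
g: translate: b→-41 (≡-299 mod 86), so (43,-299,521)→(43,-41,11)
g: flip: (43,-41,11)→(11,41,43)
g: translate: b→-3 (≡41 mod 22), so (11,41,43)→(11,-3,5)
g: flip: (11,-3,5)→(5,3,11)
g: reduced (well bottom): (5,3,11) with a≤c, −a<b≤a
reduced forms (5, 3, 11) vs (5, 3, 11) ⇒ equivalent

yes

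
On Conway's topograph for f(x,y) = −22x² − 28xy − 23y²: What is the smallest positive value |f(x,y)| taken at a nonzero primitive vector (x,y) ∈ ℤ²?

translate: b→-16 (≡28 mod 44), so (22,28,23)→(22,-16,17)
flip: (22,-16,17)→(17,16,22)
reduced (well bottom): (17,16,22) with a≤c, −a<b≤a
well minimum |f| = |-17| = 17 (negative-definite)

17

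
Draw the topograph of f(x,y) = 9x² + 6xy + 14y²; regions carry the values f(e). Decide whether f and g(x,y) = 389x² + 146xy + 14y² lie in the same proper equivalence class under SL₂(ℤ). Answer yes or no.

D₁ = -468, D₂ = -468
f: reduced (well bottom): (9,6,14) with a≤c, −a<b≤a
g: flip: (389,146,14)→(14,-146,389)
g: translate: b→-6 (≡-146 mod 28), so (14,-146,389)→(14,-6,9)
g: flip: (14,-6,9)→(9,6,14)
g: reduced (well bottom): (9,6,14) with a≤c, −a<b≤a
reduced forms (9, 6, 14) vs (9, 6, 14) ⇒ equivalent

yes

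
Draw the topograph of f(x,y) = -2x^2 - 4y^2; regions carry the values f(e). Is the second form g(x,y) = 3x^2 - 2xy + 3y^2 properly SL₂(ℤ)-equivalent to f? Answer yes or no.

D₁ = -32, D₂ = -32
f is negative-definite; reduce −f:
−f: reduced (well bottom): (2,0,4) with a≤c, −a<b≤a
flip sign back: reduced form of f is (-2,0,-4)
g: flip: (3,-2,3)→(3,2,3)
g: reduced (well bottom): (3,2,3) with a≤c, −a<b≤a
reduced forms (-2, 0, -4) vs (3, 2, 3) ⇒ inequivalent

no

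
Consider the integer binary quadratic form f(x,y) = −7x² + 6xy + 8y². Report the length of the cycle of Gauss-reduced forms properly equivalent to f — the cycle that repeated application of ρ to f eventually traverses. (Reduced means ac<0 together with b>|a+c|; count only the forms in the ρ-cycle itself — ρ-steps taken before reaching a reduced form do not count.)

D = 260, ⌊√D⌋ = 16
river: ρ → (8,10,-5)
river: ρ → (-5,10,8)
river: ρ → (8,6,-7)
river: ρ → (-7,8,7)
river: ρ → (7,6,-8)
river: ρ → (-8,10,5)
river: ρ → (5,10,-8)
river: ρ → (-8,6,7)
river: ρ → (7,8,-7)
river: ρ → (-7,6,8)
ρ-cycle length = 10 (tail of 0 descent steps not counted)

10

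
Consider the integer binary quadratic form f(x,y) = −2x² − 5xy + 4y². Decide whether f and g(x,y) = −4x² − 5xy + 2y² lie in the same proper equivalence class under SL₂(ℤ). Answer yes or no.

D₁ = 57, D₂ = 57
river cycle of f (length 6): (4, 5, -2), (-2, 7, 1), (1, 7, -2), (-2, 5, 4), (4, 3, -3), (-3, 3, 4)
river cycle of g (length 6): (2, 5, -4), (-4, 3, 3), (3, 3, -4), (-4, 5, 2), (2, 7, -1), (-1, 7, 2)
cycles differ ⇒ inequivalent

no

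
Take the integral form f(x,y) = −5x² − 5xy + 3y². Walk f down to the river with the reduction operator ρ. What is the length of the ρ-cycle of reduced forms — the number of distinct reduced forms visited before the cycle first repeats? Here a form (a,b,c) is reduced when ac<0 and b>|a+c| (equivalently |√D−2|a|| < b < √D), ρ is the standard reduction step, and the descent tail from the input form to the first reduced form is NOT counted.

D = 85, ⌊√D⌋ = 9
descent: ρ → (3,5,-5)  [lands on river]
river: ρ → (-5,5,3)
river: ρ → (3,7,-3)
river: ρ → (-3,5,5)
river: ρ → (5,5,-3)
river: ρ → (-3,7,3)
ρ-cycle length = 6 (tail of 1 descent step not counted)

6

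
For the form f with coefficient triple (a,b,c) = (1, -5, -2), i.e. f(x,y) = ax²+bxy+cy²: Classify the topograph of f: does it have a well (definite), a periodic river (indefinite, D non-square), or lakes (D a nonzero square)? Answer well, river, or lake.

D = b²−4ac = (-5)² − 4·1·(-2) = 33
D > 0 non-square ⇒ indefinite ⇒ periodic river

river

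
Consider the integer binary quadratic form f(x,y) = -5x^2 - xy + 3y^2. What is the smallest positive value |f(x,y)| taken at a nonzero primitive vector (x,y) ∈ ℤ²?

descent: ρ → (3,7,-1)  [lands on river]
river: ρ → (-1,7,3)
river: ρ → (3,5,-3)
river: ρ → (-3,7,1)
river: ρ → (1,7,-3)
river: ρ → (-3,5,3)
closes: descent 1, river 6
min |a| on river = 1

1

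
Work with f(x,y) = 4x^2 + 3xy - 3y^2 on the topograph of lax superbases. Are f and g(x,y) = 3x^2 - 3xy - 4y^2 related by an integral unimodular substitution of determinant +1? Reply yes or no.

D₁ = 57, D₂ = 57
river cycle of f (length 6): (-3, 3, 4), (4, 5, -2), (-2, 7, 1), (1, 7, -2), (-2, 5, 4), (4, 3, -3)
river cycle of g (length 6): (-4, 3, 3), (3, 3, -4), (-4, 5, 2), (2, 7, -1), (-1, 7, 2), (2, 5, -4)
cycles differ ⇒ inequivalent

no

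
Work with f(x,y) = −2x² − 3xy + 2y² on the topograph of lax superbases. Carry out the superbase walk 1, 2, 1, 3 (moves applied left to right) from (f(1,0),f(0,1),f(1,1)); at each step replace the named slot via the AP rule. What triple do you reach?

start (-2,2,-3) = (f(1,0),f(0,1),f(1,1))
replace slot 1: 2·(2+(-3)) − (-2) = 0 → (0,2,-3)
replace slot 2: 2·(0+(-3)) − 2 = -8 → (0,-8,-3)
replace slot 1: 2·((-8)+(-3)) − 0 = -22 → (-22,-8,-3)
replace slot 3: 2·((-22)+(-8)) − (-3) = -57 → (-22,-8,-57)

-22,-8,-57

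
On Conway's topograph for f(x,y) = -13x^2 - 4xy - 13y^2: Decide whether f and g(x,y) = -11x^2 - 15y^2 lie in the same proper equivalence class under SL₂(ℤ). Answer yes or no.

D₁ = -660, D₂ = -660
f is negative-definite; reduce −f:
−f: reduced (well bottom): (13,4,13) with a≤c, −a<b≤a
flip sign back: reduced form of f is (-13,-4,-13)
g is negative-definite; reduce −g:
−g: reduced (well bottom): (11,0,15) with a≤c, −a<b≤a
flip sign back: reduced form of g is (-11,0,-15)
reduced forms (-13, -4, -13) vs (-11, 0, -15) ⇒ inequivalent

no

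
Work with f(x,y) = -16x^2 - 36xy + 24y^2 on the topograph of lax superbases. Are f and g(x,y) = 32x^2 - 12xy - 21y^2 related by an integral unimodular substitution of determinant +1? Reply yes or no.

D₁ = 2832, D₂ = 2832
river cycle of f (length 12): (24, 36, -16), (-16, 28, 32), (32, 36, -12), (-12, 36, 32), (32, 28, -16), (-16, 36, 24), (24, 12, -28), (-28, 44, 8), (8, 52, -4), (-4, 52, 8), … (2 more)
river cycle of g (length 12): (-21, 12, 32), (32, 52, -1), (-1, 52, 32), (32, 12, -21), (-21, 30, 23), (23, 16, -28), (-28, 40, 11), (11, 48, -12), (-12, 48, 11), (11, 40, -28), … (2 more)
cycles differ ⇒ inequivalent

no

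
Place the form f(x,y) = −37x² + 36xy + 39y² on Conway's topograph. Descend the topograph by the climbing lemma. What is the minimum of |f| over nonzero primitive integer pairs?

river: ρ → (39,42,-34)
river: ρ → (-34,26,47)
river: ρ → (47,68,-13)
river: ρ → (-13,62,62)
river: ρ → (62,62,-13)
river: ρ → (-13,68,47)
river: ρ → (47,26,-34)
river: ρ → (-34,42,39)
river: ρ → (39,36,-37)
river: ρ → (-37,38,38)
river: ρ → (38,38,-37)
river: ρ → (-37,36,39)
closes: descent 0, river 12
min |a| on river = 13

13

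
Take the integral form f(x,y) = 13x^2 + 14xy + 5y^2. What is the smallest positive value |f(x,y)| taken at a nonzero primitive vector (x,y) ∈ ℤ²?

translate: b→-12 (≡14 mod 26), so (13,14,5)→(13,-12,4)
flip: (13,-12,4)→(4,12,13)
translate: b→4 (≡12 mod 8), so (4,12,13)→(4,4,5)
reduced (well bottom): (4,4,5) with a≤c, −a<b≤a
well minimum = a = 4

4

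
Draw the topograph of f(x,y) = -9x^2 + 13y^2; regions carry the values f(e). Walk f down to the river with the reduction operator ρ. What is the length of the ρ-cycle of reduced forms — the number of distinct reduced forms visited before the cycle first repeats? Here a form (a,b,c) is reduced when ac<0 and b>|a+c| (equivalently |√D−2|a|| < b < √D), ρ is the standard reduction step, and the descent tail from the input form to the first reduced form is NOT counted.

D = 468, ⌊√D⌋ = 21
descent: ρ → (13,0,-9)
descent: ρ → (-9,18,4)  [lands on river]
river: ρ → (4,14,-17)
river: ρ → (-17,20,1)
river: ρ → (1,20,-17)
river: ρ → (-17,14,4)
river: ρ → (4,18,-9)
ρ-cycle length = 6 (tail of 2 descent steps not counted)

6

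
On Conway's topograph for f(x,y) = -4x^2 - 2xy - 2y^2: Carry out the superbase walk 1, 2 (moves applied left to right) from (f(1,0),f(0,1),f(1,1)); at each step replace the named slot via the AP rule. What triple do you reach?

start (-4,-2,-8) = (f(1,0),f(0,1),f(1,1))
replace slot 1: 2·((-2)+(-8)) − (-4) = -16 → (-16,-2,-8)
replace slot 2: 2·((-16)+(-8)) − (-2) = -46 → (-16,-46,-8)

-16,-46,-8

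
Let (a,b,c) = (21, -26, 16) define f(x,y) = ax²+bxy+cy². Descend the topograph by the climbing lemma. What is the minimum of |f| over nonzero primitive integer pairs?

translate: b→16 (≡-26 mod 42), so (21,-26,16)→(21,16,11)
flip: (21,16,11)→(11,-16,21)
translate: b→6 (≡-16 mod 22), so (11,-16,21)→(11,6,16)
reduced (well bottom): (11,6,16) with a≤c, −a<b≤a
well minimum = a = 11

11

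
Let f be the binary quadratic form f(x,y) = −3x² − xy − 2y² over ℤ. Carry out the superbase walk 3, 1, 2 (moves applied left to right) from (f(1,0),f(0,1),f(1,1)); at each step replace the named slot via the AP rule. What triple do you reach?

start (-3,-2,-6) = (f(1,0),f(0,1),f(1,1))
replace slot 3: 2·((-3)+(-2)) − (-6) = -4 → (-3,-2,-4)
replace slot 1: 2·((-2)+(-4)) − (-3) = -9 → (-9,-2,-4)
replace slot 2: 2·((-9)+(-4)) − (-2) = -24 → (-9,-24,-4)

-9,-24,-4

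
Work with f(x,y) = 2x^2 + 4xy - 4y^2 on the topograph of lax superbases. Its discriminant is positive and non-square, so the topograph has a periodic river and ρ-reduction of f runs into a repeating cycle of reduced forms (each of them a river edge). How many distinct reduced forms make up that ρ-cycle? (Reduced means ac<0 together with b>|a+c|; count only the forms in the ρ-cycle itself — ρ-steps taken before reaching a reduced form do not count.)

D = 48, ⌊√D⌋ = 6
river: ρ → (-4,4,2)
river: ρ → (2,4,-4)
ρ-cycle length = 2 (tail of 0 descent steps not counted)

2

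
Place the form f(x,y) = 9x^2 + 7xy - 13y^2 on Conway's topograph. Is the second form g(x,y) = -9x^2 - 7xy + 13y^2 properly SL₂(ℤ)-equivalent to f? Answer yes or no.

D₁ = 517, D₂ = 517
river cycle of f (length 10): (-13, 19, 3), (3, 17, -19), (-19, 21, 1), (1, 21, -19), (-19, 17, 3), (3, 19, -13), (-13, 7, 9), (9, 11, -11), (-11, 11, 9), (9, 7, -13)
river cycle of g (length 10): (13, 7, -9), (-9, 11, 11), (11, 11, -9), (-9, 7, 13), (13, 19, -3), (-3, 17, 19), (19, 21, -1), (-1, 21, 19), (19, 17, -3), (-3, 19, 13)
cycles differ ⇒ inequivalent

no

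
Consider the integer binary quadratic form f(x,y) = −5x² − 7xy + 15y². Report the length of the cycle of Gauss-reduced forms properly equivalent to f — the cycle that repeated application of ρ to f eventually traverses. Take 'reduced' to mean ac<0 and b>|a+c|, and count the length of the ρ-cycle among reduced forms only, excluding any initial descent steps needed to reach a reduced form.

D = 349, ⌊√D⌋ = 18
descent: ρ → (15,7,-5)
descent: ρ → (-5,13,9)  [lands on river]
river: ρ → (9,5,-9)
river: ρ → (-9,13,5)
river: ρ → (5,17,-3)
river: ρ → (-3,13,15)
river: ρ → (15,17,-1)
river: ρ → (-1,17,15)
river: ρ → (15,13,-3)
river: ρ → (-3,17,5)
river: ρ → (5,13,-9)
river: ρ → (-9,5,9)
river: ρ → (9,13,-5)
river: ρ → (-5,17,3)
river: ρ → (3,13,-15)
river: ρ → (-15,17,1)
river: ρ → (1,17,-15)
river: ρ → (-15,13,3)
river: ρ → (3,17,-5)
ρ-cycle length = 18 (tail of 2 descent steps not counted)

18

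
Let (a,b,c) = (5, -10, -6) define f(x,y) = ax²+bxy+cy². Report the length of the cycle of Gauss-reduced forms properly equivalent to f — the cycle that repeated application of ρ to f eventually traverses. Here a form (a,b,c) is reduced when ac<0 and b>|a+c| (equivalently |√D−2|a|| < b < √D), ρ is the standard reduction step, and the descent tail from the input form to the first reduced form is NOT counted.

D = 220, ⌊√D⌋ = 14
descent: ρ → (-6,10,5)  [lands on river]
river: ρ → (5,10,-6)
river: ρ → (-6,14,1)
river: ρ → (1,14,-6)
ρ-cycle length = 4 (tail of 1 descent step not counted)

4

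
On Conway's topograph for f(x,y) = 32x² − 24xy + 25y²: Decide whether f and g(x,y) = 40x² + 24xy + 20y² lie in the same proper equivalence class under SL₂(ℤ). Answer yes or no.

D₁ = -2624, D₂ = -2624
f: flip: (32,-24,25)→(25,24,32)
f: reduced (well bottom): (25,24,32) with a≤c, −a<b≤a
g: flip: (40,24,20)→(20,-24,40)
g: translate: b→16 (≡-24 mod 40), so (20,-24,40)→(20,16,36)
g: reduced (well bottom): (20,16,36) with a≤c, −a<b≤a
reduced forms (25, 24, 32) vs (20, 16, 36) ⇒ inequivalent

no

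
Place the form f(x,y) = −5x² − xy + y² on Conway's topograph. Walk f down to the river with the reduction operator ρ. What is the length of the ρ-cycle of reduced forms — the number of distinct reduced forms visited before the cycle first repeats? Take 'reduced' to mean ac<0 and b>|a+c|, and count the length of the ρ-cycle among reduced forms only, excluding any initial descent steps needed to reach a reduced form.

D = 21, ⌊√D⌋ = 4
descent: ρ → (1,3,-3)  [lands on river]
river: ρ → (-3,3,1)
ρ-cycle length = 2 (tail of 1 descent step not counted)

2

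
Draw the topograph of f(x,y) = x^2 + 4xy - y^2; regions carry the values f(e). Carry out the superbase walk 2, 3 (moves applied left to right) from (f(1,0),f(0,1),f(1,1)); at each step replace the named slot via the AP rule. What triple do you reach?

start (1,-1,4) = (f(1,0),f(0,1),f(1,1))
replace slot 2: 2·(1+4) − (-1) = 11 → (1,11,4)
replace slot 3: 2·(1+11) − 4 = 20 → (1,11,20)

1,11,20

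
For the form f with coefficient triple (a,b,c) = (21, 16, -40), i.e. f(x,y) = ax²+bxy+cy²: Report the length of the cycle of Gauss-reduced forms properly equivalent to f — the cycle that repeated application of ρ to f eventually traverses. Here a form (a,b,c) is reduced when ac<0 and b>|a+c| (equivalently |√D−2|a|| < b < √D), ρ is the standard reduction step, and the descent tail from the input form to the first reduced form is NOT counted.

D = 3616, ⌊√D⌋ = 60
descent: ρ → (-40,-16,21)
descent: ρ → (21,58,-3)  [lands on river]
river: ρ → (-3,56,40)
river: ρ → (40,24,-19)
river: ρ → (-19,52,12)
river: ρ → (12,44,-35)
river: ρ → (-35,26,21)
ρ-cycle length = 6 (tail of 2 descent steps not counted)

6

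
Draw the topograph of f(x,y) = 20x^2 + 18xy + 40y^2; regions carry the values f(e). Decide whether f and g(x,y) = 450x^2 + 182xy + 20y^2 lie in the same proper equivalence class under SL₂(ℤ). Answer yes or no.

D₁ = -2876, D₂ = -2876
f: reduced (well bottom): (20,18,40) with a≤c, −a<b≤a
g: flip: (450,182,20)→(20,-182,450)
g: translate: b→18 (≡-182 mod 40), so (20,-182,450)→(20,18,40)
g: reduced (well bottom): (20,18,40) with a≤c, −a<b≤a
reduced forms (20, 18, 40) vs (20, 18, 40) ⇒ equivalent

yes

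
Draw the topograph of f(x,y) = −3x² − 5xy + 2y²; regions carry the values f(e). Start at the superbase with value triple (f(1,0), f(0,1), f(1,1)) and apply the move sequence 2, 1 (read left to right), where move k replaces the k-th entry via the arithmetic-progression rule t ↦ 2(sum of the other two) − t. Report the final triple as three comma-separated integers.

start (-3,2,-6) = (f(1,0),f(0,1),f(1,1))
replace slot 2: 2·((-3)+(-6)) − 2 = -20 → (-3,-20,-6)
replace slot 1: 2·((-20)+(-6)) − (-3) = -49 → (-49,-20,-6)

-49,-20,-6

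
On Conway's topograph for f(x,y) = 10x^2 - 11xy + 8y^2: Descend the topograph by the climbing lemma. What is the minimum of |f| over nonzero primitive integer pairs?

translate: b→9 (≡-11 mod 20), so (10,-11,8)→(10,9,7)
flip: (10,9,7)→(7,-9,10)
translate: b→5 (≡-9 mod 14), so (7,-9,10)→(7,5,8)
reduced (well bottom): (7,5,8) with a≤c, −a<b≤a
well minimum = a = 7

7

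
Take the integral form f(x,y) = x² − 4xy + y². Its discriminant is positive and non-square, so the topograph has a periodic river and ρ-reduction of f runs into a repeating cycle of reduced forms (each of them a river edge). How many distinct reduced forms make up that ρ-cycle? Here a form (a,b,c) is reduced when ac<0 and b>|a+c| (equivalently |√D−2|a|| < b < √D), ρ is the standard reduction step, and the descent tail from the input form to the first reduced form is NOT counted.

D = 12, ⌊√D⌋ = 3
descent: ρ → (1,2,-2)  [lands on river]
river: ρ → (-2,2,1)
ρ-cycle length = 2 (tail of 1 descent step not counted)

2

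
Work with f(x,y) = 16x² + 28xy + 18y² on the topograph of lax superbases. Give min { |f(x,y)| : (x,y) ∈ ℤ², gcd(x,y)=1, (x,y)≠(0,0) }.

translate: b→-4 (≡28 mod 32), so (16,28,18)→(16,-4,6)
flip: (16,-4,6)→(6,4,16)
reduced (well bottom): (6,4,16) with a≤c, −a<b≤a
well minimum = a = 6

6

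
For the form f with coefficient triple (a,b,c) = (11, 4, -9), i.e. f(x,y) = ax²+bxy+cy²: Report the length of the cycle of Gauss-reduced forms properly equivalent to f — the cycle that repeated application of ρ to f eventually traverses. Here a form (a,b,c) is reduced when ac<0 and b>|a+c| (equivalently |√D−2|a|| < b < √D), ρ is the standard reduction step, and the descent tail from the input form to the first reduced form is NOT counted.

D = 412, ⌊√D⌋ = 20
river: ρ → (-9,14,6)
river: ρ → (6,10,-13)
river: ρ → (-13,16,3)
river: ρ → (3,20,-1)
river: ρ → (-1,20,3)
river: ρ → (3,16,-13)
river: ρ → (-13,10,6)
river: ρ → (6,14,-9)
river: ρ → (-9,4,11)
river: ρ → (11,18,-2)
river: ρ → (-2,18,11)
river: ρ → (11,4,-9)
ρ-cycle length = 12 (tail of 0 descent steps not counted)

12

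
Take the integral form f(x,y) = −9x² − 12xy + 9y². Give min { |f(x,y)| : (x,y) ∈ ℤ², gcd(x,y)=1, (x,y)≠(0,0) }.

descent: ρ → (9,12,-9)  [lands on river]
river: ρ → (-9,6,12)
river: ρ → (12,18,-3)
river: ρ → (-3,18,12)
river: ρ → (12,6,-9)
river: ρ → (-9,12,9)
river: ρ → (9,6,-12)
river: ρ → (-12,18,3)
river: ρ → (3,18,-12)
river: ρ → (-12,6,9)
closes: descent 1, river 10
min |a| on river = 3

3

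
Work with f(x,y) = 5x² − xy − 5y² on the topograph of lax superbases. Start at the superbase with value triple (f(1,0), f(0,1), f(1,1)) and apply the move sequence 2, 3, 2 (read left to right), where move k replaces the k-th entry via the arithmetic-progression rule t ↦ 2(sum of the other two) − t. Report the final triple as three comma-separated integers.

start (5,-5,-1) = (f(1,0),f(0,1),f(1,1))
replace slot 2: 2·(5+(-1)) − (-5) = 13 → (5,13,-1)
replace slot 3: 2·(5+13) − (-1) = 37 → (5,13,37)
replace slot 2: 2·(5+37) − 13 = 71 → (5,71,37)

5,71,37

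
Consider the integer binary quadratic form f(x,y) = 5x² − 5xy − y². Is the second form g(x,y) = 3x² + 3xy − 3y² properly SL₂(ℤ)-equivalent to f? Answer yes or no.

D₁ = 45, D₂ = 45
river cycle of f (length 2): (-1, 5, 5), (5, 5, -1)
river cycle of g (length 2): (-3, 3, 3), (3, 3, -3)
cycles differ ⇒ inequivalent

no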